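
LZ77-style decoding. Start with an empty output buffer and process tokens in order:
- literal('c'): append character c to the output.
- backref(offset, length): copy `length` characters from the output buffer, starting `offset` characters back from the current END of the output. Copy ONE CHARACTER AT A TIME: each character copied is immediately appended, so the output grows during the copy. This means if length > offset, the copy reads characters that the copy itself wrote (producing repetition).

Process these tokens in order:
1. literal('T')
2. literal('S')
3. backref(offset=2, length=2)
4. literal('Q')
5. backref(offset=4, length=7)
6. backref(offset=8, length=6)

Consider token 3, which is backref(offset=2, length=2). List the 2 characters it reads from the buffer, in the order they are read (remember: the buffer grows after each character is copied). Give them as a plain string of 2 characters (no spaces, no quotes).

Token 1: literal('T'). Output: "T"
Token 2: literal('S'). Output: "TS"
Token 3: backref(off=2, len=2). Buffer before: "TS" (len 2)
  byte 1: read out[0]='T', append. Buffer now: "TST"
  byte 2: read out[1]='S', append. Buffer now: "TSTS"

Answer: TS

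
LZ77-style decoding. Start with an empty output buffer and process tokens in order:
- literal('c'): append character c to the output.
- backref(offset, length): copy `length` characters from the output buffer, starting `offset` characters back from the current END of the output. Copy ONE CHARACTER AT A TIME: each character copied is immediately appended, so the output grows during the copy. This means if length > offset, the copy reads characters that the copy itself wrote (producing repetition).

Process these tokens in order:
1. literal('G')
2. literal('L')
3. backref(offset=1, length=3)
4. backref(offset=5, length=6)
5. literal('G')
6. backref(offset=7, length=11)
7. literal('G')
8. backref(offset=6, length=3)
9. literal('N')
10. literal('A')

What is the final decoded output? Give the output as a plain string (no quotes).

Answer: GLLLLGLLLLGGGLLLLGGGLLLGGGLNA

Derivation:
Token 1: literal('G'). Output: "G"
Token 2: literal('L'). Output: "GL"
Token 3: backref(off=1, len=3) (overlapping!). Copied 'LLL' from pos 1. Output: "GLLLL"
Token 4: backref(off=5, len=6) (overlapping!). Copied 'GLLLLG' from pos 0. Output: "GLLLLGLLLLG"
Token 5: literal('G'). Output: "GLLLLGLLLLGG"
Token 6: backref(off=7, len=11) (overlapping!). Copied 'GLLLLGGGLLL' from pos 5. Output: "GLLLLGLLLLGGGLLLLGGGLLL"
Token 7: literal('G'). Output: "GLLLLGLLLLGGGLLLLGGGLLLG"
Token 8: backref(off=6, len=3). Copied 'GGL' from pos 18. Output: "GLLLLGLLLLGGGLLLLGGGLLLGGGL"
Token 9: literal('N'). Output: "GLLLLGLLLLGGGLLLLGGGLLLGGGLN"
Token 10: literal('A'). Output: "GLLLLGLLLLGGGLLLLGGGLLLGGGLNA"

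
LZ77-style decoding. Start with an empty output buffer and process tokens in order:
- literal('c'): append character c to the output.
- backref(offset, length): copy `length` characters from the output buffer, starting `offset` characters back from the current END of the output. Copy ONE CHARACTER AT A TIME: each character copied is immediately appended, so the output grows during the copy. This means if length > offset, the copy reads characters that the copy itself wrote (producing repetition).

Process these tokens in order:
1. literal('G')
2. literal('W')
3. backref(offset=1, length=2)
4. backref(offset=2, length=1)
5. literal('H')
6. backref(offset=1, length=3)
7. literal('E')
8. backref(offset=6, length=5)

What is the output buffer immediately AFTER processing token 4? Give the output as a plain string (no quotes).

Token 1: literal('G'). Output: "G"
Token 2: literal('W'). Output: "GW"
Token 3: backref(off=1, len=2) (overlapping!). Copied 'WW' from pos 1. Output: "GWWW"
Token 4: backref(off=2, len=1). Copied 'W' from pos 2. Output: "GWWWW"

Answer: GWWWW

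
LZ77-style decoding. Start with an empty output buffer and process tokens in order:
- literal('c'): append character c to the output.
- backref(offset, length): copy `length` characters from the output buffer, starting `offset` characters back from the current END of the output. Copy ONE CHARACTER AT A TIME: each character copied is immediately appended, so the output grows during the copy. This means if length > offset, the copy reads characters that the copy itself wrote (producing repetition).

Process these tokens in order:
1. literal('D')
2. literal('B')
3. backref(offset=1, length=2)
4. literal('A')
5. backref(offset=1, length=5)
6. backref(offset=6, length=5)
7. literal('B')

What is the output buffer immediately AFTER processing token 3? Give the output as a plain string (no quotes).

Token 1: literal('D'). Output: "D"
Token 2: literal('B'). Output: "DB"
Token 3: backref(off=1, len=2) (overlapping!). Copied 'BB' from pos 1. Output: "DBBB"

Answer: DBBB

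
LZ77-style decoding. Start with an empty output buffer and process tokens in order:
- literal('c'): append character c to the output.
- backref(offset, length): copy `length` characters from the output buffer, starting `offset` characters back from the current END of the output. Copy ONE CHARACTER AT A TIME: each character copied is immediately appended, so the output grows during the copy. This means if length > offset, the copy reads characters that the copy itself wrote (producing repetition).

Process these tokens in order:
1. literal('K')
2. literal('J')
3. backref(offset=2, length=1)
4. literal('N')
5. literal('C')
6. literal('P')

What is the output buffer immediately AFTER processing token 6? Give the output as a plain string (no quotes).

Answer: KJKNCP

Derivation:
Token 1: literal('K'). Output: "K"
Token 2: literal('J'). Output: "KJ"
Token 3: backref(off=2, len=1). Copied 'K' from pos 0. Output: "KJK"
Token 4: literal('N'). Output: "KJKN"
Token 5: literal('C'). Output: "KJKNC"
Token 6: literal('P'). Output: "KJKNCP"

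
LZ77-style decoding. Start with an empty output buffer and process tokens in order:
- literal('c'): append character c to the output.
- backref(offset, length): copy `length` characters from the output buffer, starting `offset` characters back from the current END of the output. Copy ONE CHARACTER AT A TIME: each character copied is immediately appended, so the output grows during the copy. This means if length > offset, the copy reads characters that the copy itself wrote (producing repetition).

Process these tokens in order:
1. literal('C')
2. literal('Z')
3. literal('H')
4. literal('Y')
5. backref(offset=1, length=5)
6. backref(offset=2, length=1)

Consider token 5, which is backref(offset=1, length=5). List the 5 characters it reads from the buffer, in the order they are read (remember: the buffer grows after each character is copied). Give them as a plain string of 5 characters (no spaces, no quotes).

Token 1: literal('C'). Output: "C"
Token 2: literal('Z'). Output: "CZ"
Token 3: literal('H'). Output: "CZH"
Token 4: literal('Y'). Output: "CZHY"
Token 5: backref(off=1, len=5). Buffer before: "CZHY" (len 4)
  byte 1: read out[3]='Y', append. Buffer now: "CZHYY"
  byte 2: read out[4]='Y', append. Buffer now: "CZHYYY"
  byte 3: read out[5]='Y', append. Buffer now: "CZHYYYY"
  byte 4: read out[6]='Y', append. Buffer now: "CZHYYYYY"
  byte 5: read out[7]='Y', append. Buffer now: "CZHYYYYYY"

Answer: YYYYY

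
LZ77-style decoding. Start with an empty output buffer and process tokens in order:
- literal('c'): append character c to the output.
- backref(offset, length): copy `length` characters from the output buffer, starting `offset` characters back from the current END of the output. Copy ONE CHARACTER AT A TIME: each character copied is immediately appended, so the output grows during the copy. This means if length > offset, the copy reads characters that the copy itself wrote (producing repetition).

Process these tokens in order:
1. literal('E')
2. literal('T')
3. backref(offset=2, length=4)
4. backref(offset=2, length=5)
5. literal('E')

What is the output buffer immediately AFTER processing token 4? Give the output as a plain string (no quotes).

Token 1: literal('E'). Output: "E"
Token 2: literal('T'). Output: "ET"
Token 3: backref(off=2, len=4) (overlapping!). Copied 'ETET' from pos 0. Output: "ETETET"
Token 4: backref(off=2, len=5) (overlapping!). Copied 'ETETE' from pos 4. Output: "ETETETETETE"

Answer: ETETETETETE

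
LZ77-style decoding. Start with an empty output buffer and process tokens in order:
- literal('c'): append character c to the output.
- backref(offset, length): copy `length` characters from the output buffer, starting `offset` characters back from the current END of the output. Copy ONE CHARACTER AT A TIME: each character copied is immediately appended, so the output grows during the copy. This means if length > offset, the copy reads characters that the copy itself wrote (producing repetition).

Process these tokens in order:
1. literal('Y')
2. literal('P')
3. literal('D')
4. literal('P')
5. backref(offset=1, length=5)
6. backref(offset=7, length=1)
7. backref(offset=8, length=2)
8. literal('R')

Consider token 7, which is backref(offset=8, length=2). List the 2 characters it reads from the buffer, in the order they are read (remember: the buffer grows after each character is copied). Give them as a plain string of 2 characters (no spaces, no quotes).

Token 1: literal('Y'). Output: "Y"
Token 2: literal('P'). Output: "YP"
Token 3: literal('D'). Output: "YPD"
Token 4: literal('P'). Output: "YPDP"
Token 5: backref(off=1, len=5) (overlapping!). Copied 'PPPPP' from pos 3. Output: "YPDPPPPPP"
Token 6: backref(off=7, len=1). Copied 'D' from pos 2. Output: "YPDPPPPPPD"
Token 7: backref(off=8, len=2). Buffer before: "YPDPPPPPPD" (len 10)
  byte 1: read out[2]='D', append. Buffer now: "YPDPPPPPPDD"
  byte 2: read out[3]='P', append. Buffer now: "YPDPPPPPPDDP"

Answer: DP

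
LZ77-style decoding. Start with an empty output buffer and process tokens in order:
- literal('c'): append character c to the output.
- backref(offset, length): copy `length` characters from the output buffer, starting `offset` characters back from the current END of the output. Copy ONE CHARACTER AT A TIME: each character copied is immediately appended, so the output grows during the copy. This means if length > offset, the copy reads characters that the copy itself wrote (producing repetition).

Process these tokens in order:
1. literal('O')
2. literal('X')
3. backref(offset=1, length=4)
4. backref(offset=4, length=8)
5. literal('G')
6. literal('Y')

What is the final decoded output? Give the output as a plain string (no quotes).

Answer: OXXXXXXXXXXXXXGY

Derivation:
Token 1: literal('O'). Output: "O"
Token 2: literal('X'). Output: "OX"
Token 3: backref(off=1, len=4) (overlapping!). Copied 'XXXX' from pos 1. Output: "OXXXXX"
Token 4: backref(off=4, len=8) (overlapping!). Copied 'XXXXXXXX' from pos 2. Output: "OXXXXXXXXXXXXX"
Token 5: literal('G'). Output: "OXXXXXXXXXXXXXG"
Token 6: literal('Y'). Output: "OXXXXXXXXXXXXXGY"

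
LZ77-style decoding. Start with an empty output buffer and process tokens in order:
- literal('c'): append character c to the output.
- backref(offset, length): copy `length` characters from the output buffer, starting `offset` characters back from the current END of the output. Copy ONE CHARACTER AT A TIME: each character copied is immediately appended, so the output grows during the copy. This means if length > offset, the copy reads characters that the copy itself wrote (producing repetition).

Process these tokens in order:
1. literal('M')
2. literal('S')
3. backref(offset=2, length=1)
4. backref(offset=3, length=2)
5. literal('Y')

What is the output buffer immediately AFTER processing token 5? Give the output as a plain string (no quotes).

Token 1: literal('M'). Output: "M"
Token 2: literal('S'). Output: "MS"
Token 3: backref(off=2, len=1). Copied 'M' from pos 0. Output: "MSM"
Token 4: backref(off=3, len=2). Copied 'MS' from pos 0. Output: "MSMMS"
Token 5: literal('Y'). Output: "MSMMSY"

Answer: MSMMSY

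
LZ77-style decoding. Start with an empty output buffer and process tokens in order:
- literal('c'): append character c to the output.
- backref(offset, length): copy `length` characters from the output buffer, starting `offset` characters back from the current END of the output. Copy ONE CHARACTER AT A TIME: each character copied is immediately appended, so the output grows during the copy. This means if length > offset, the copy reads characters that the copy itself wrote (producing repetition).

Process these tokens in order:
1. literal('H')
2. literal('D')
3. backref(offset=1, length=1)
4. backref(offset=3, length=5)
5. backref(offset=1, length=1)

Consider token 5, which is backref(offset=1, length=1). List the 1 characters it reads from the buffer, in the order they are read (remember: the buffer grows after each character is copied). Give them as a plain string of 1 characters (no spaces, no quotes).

Token 1: literal('H'). Output: "H"
Token 2: literal('D'). Output: "HD"
Token 3: backref(off=1, len=1). Copied 'D' from pos 1. Output: "HDD"
Token 4: backref(off=3, len=5) (overlapping!). Copied 'HDDHD' from pos 0. Output: "HDDHDDHD"
Token 5: backref(off=1, len=1). Buffer before: "HDDHDDHD" (len 8)
  byte 1: read out[7]='D', append. Buffer now: "HDDHDDHDD"

Answer: D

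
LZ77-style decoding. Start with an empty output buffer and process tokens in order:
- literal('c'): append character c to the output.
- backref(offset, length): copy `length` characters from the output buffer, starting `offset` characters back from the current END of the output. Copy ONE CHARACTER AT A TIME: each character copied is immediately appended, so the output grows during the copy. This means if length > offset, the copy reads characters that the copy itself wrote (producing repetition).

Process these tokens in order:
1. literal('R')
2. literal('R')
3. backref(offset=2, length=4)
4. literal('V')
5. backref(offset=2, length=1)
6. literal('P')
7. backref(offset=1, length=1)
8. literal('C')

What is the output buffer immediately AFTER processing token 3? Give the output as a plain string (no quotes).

Token 1: literal('R'). Output: "R"
Token 2: literal('R'). Output: "RR"
Token 3: backref(off=2, len=4) (overlapping!). Copied 'RRRR' from pos 0. Output: "RRRRRR"

Answer: RRRRRR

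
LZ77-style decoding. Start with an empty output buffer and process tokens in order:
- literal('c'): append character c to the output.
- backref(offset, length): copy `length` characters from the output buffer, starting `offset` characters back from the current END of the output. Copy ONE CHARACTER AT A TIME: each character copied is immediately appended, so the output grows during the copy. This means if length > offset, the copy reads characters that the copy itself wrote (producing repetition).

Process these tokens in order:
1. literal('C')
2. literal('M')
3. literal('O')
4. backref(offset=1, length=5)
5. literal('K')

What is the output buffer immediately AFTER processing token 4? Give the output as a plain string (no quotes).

Token 1: literal('C'). Output: "C"
Token 2: literal('M'). Output: "CM"
Token 3: literal('O'). Output: "CMO"
Token 4: backref(off=1, len=5) (overlapping!). Copied 'OOOOO' from pos 2. Output: "CMOOOOOO"

Answer: CMOOOOOO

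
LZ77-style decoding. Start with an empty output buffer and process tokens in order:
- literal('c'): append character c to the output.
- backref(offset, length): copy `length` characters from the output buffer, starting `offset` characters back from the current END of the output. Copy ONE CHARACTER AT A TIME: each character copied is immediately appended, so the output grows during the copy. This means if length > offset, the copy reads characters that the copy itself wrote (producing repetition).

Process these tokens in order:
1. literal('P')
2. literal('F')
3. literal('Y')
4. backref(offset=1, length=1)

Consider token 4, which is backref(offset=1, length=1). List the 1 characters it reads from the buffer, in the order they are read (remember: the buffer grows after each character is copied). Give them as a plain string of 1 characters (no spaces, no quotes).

Answer: Y

Derivation:
Token 1: literal('P'). Output: "P"
Token 2: literal('F'). Output: "PF"
Token 3: literal('Y'). Output: "PFY"
Token 4: backref(off=1, len=1). Buffer before: "PFY" (len 3)
  byte 1: read out[2]='Y', append. Buffer now: "PFYY"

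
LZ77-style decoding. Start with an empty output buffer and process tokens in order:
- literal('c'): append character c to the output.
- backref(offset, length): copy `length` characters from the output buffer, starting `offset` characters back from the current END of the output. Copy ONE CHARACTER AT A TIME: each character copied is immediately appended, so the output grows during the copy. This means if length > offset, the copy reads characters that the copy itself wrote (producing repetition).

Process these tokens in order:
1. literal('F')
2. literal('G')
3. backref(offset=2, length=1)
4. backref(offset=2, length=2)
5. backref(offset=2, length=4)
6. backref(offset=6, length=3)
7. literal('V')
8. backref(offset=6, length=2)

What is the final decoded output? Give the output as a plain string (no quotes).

Token 1: literal('F'). Output: "F"
Token 2: literal('G'). Output: "FG"
Token 3: backref(off=2, len=1). Copied 'F' from pos 0. Output: "FGF"
Token 4: backref(off=2, len=2). Copied 'GF' from pos 1. Output: "FGFGF"
Token 5: backref(off=2, len=4) (overlapping!). Copied 'GFGF' from pos 3. Output: "FGFGFGFGF"
Token 6: backref(off=6, len=3). Copied 'GFG' from pos 3. Output: "FGFGFGFGFGFG"
Token 7: literal('V'). Output: "FGFGFGFGFGFGV"
Token 8: backref(off=6, len=2). Copied 'GF' from pos 7. Output: "FGFGFGFGFGFGVGF"

Answer: FGFGFGFGFGFGVGF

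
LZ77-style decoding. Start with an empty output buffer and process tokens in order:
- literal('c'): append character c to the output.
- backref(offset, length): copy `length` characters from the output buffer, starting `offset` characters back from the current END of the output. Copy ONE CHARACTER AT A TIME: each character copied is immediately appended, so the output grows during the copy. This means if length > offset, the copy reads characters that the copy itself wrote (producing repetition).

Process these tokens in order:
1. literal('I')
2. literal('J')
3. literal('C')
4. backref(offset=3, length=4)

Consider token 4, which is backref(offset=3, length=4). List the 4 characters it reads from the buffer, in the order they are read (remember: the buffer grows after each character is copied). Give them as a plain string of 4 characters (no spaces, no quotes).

Token 1: literal('I'). Output: "I"
Token 2: literal('J'). Output: "IJ"
Token 3: literal('C'). Output: "IJC"
Token 4: backref(off=3, len=4). Buffer before: "IJC" (len 3)
  byte 1: read out[0]='I', append. Buffer now: "IJCI"
  byte 2: read out[1]='J', append. Buffer now: "IJCIJ"
  byte 3: read out[2]='C', append. Buffer now: "IJCIJC"
  byte 4: read out[3]='I', append. Buffer now: "IJCIJCI"

Answer: IJCI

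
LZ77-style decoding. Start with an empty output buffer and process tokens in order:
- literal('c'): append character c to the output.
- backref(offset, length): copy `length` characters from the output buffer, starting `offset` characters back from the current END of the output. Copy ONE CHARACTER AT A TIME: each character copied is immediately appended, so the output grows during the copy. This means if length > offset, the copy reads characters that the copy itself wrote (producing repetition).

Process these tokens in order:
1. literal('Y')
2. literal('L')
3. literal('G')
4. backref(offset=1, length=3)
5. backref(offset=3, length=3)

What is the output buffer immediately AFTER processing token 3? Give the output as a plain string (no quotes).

Answer: YLG

Derivation:
Token 1: literal('Y'). Output: "Y"
Token 2: literal('L'). Output: "YL"
Token 3: literal('G'). Output: "YLG"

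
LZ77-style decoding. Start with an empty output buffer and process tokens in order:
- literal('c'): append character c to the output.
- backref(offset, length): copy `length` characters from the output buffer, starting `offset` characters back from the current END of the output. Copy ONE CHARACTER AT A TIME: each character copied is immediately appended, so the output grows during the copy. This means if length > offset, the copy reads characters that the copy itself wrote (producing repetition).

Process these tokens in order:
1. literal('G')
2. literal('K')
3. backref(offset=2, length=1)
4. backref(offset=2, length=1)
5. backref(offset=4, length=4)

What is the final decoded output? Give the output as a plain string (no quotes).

Token 1: literal('G'). Output: "G"
Token 2: literal('K'). Output: "GK"
Token 3: backref(off=2, len=1). Copied 'G' from pos 0. Output: "GKG"
Token 4: backref(off=2, len=1). Copied 'K' from pos 1. Output: "GKGK"
Token 5: backref(off=4, len=4). Copied 'GKGK' from pos 0. Output: "GKGKGKGK"

Answer: GKGKGKGK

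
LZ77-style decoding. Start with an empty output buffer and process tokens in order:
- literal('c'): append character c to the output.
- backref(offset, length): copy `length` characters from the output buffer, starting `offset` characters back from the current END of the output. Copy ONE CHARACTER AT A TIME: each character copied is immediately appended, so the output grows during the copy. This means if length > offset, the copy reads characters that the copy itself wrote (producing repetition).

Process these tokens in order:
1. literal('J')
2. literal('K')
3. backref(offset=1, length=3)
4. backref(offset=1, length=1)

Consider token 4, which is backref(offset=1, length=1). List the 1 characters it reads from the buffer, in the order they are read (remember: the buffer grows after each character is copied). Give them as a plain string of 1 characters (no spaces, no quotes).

Token 1: literal('J'). Output: "J"
Token 2: literal('K'). Output: "JK"
Token 3: backref(off=1, len=3) (overlapping!). Copied 'KKK' from pos 1. Output: "JKKKK"
Token 4: backref(off=1, len=1). Buffer before: "JKKKK" (len 5)
  byte 1: read out[4]='K', append. Buffer now: "JKKKKK"

Answer: K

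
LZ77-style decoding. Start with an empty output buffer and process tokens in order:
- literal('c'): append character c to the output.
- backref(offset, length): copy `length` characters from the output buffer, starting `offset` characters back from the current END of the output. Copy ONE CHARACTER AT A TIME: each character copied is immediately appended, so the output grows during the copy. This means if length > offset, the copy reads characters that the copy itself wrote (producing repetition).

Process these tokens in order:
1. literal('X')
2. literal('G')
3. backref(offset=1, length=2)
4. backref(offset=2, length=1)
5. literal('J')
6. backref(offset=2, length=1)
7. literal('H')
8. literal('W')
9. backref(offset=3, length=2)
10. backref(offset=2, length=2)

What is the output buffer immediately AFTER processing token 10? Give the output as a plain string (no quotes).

Answer: XGGGGJGHWGHGH

Derivation:
Token 1: literal('X'). Output: "X"
Token 2: literal('G'). Output: "XG"
Token 3: backref(off=1, len=2) (overlapping!). Copied 'GG' from pos 1. Output: "XGGG"
Token 4: backref(off=2, len=1). Copied 'G' from pos 2. Output: "XGGGG"
Token 5: literal('J'). Output: "XGGGGJ"
Token 6: backref(off=2, len=1). Copied 'G' from pos 4. Output: "XGGGGJG"
Token 7: literal('H'). Output: "XGGGGJGH"
Token 8: literal('W'). Output: "XGGGGJGHW"
Token 9: backref(off=3, len=2). Copied 'GH' from pos 6. Output: "XGGGGJGHWGH"
Token 10: backref(off=2, len=2). Copied 'GH' from pos 9. Output: "XGGGGJGHWGHGH"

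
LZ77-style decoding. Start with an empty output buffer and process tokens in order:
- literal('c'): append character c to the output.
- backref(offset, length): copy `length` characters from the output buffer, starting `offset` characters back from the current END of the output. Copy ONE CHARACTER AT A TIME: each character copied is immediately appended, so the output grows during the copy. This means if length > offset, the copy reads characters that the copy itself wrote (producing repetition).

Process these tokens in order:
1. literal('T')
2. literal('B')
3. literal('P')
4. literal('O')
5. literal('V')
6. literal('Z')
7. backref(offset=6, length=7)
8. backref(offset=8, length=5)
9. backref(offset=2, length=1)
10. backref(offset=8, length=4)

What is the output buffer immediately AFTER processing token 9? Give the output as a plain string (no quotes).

Answer: TBPOVZTBPOVZTZTBPOP

Derivation:
Token 1: literal('T'). Output: "T"
Token 2: literal('B'). Output: "TB"
Token 3: literal('P'). Output: "TBP"
Token 4: literal('O'). Output: "TBPO"
Token 5: literal('V'). Output: "TBPOV"
Token 6: literal('Z'). Output: "TBPOVZ"
Token 7: backref(off=6, len=7) (overlapping!). Copied 'TBPOVZT' from pos 0. Output: "TBPOVZTBPOVZT"
Token 8: backref(off=8, len=5). Copied 'ZTBPO' from pos 5. Output: "TBPOVZTBPOVZTZTBPO"
Token 9: backref(off=2, len=1). Copied 'P' from pos 16. Output: "TBPOVZTBPOVZTZTBPOP"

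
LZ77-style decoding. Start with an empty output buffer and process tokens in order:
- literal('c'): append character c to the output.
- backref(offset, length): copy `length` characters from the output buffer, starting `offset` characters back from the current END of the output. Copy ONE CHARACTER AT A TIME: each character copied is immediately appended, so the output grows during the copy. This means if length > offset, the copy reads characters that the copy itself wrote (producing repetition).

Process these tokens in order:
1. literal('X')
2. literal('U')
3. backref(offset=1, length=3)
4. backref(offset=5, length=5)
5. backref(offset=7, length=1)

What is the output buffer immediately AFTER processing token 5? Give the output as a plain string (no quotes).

Token 1: literal('X'). Output: "X"
Token 2: literal('U'). Output: "XU"
Token 3: backref(off=1, len=3) (overlapping!). Copied 'UUU' from pos 1. Output: "XUUUU"
Token 4: backref(off=5, len=5). Copied 'XUUUU' from pos 0. Output: "XUUUUXUUUU"
Token 5: backref(off=7, len=1). Copied 'U' from pos 3. Output: "XUUUUXUUUUU"

Answer: XUUUUXUUUUU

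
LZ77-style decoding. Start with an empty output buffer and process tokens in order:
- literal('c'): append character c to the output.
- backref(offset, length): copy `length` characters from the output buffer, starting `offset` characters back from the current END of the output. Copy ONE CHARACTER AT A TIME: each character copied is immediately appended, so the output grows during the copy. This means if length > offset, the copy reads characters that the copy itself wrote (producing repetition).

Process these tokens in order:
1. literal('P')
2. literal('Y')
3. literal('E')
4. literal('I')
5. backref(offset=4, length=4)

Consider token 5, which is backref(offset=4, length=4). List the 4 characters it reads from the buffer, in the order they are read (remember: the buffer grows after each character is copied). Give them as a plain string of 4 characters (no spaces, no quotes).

Token 1: literal('P'). Output: "P"
Token 2: literal('Y'). Output: "PY"
Token 3: literal('E'). Output: "PYE"
Token 4: literal('I'). Output: "PYEI"
Token 5: backref(off=4, len=4). Buffer before: "PYEI" (len 4)
  byte 1: read out[0]='P', append. Buffer now: "PYEIP"
  byte 2: read out[1]='Y', append. Buffer now: "PYEIPY"
  byte 3: read out[2]='E', append. Buffer now: "PYEIPYE"
  byte 4: read out[3]='I', append. Buffer now: "PYEIPYEI"

Answer: PYEI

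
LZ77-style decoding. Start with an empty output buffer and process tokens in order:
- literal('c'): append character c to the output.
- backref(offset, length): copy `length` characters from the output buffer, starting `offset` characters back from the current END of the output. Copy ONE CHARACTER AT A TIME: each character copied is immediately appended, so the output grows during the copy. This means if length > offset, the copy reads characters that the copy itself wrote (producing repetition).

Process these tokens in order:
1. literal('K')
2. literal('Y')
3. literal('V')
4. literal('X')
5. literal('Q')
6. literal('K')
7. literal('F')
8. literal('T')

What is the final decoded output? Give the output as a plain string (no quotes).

Token 1: literal('K'). Output: "K"
Token 2: literal('Y'). Output: "KY"
Token 3: literal('V'). Output: "KYV"
Token 4: literal('X'). Output: "KYVX"
Token 5: literal('Q'). Output: "KYVXQ"
Token 6: literal('K'). Output: "KYVXQK"
Token 7: literal('F'). Output: "KYVXQKF"
Token 8: literal('T'). Output: "KYVXQKFT"

Answer: KYVXQKFT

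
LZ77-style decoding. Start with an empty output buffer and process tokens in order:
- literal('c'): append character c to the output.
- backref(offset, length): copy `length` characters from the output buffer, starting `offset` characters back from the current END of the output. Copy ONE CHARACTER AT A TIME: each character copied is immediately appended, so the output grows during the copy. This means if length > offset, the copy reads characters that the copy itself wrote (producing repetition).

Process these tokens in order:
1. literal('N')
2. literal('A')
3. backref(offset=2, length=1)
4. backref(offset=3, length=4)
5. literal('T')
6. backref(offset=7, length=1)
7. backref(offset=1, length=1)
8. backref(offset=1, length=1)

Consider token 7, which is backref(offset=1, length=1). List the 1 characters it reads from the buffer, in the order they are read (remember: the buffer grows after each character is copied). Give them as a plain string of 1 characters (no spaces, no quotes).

Answer: A

Derivation:
Token 1: literal('N'). Output: "N"
Token 2: literal('A'). Output: "NA"
Token 3: backref(off=2, len=1). Copied 'N' from pos 0. Output: "NAN"
Token 4: backref(off=3, len=4) (overlapping!). Copied 'NANN' from pos 0. Output: "NANNANN"
Token 5: literal('T'). Output: "NANNANNT"
Token 6: backref(off=7, len=1). Copied 'A' from pos 1. Output: "NANNANNTA"
Token 7: backref(off=1, len=1). Buffer before: "NANNANNTA" (len 9)
  byte 1: read out[8]='A', append. Buffer now: "NANNANNTAA"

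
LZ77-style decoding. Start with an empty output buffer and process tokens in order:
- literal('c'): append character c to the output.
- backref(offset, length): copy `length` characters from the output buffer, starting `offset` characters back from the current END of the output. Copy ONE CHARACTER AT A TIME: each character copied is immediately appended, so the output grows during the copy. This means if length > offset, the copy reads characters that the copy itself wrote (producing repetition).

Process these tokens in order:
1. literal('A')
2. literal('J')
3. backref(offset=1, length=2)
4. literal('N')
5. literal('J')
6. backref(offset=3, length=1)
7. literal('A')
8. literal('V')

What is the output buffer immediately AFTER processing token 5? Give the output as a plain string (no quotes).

Answer: AJJJNJ

Derivation:
Token 1: literal('A'). Output: "A"
Token 2: literal('J'). Output: "AJ"
Token 3: backref(off=1, len=2) (overlapping!). Copied 'JJ' from pos 1. Output: "AJJJ"
Token 4: literal('N'). Output: "AJJJN"
Token 5: literal('J'). Output: "AJJJNJ"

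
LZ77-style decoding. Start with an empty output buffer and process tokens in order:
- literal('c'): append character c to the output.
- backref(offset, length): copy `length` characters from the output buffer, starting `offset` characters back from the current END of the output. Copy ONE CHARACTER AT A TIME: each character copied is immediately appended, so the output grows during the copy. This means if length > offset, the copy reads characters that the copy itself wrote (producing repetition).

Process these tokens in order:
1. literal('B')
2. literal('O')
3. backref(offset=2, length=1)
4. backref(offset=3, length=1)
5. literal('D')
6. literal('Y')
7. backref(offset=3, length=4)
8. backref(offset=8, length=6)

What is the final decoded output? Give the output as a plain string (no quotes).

Token 1: literal('B'). Output: "B"
Token 2: literal('O'). Output: "BO"
Token 3: backref(off=2, len=1). Copied 'B' from pos 0. Output: "BOB"
Token 4: backref(off=3, len=1). Copied 'B' from pos 0. Output: "BOBB"
Token 5: literal('D'). Output: "BOBBD"
Token 6: literal('Y'). Output: "BOBBDY"
Token 7: backref(off=3, len=4) (overlapping!). Copied 'BDYB' from pos 3. Output: "BOBBDYBDYB"
Token 8: backref(off=8, len=6). Copied 'BBDYBD' from pos 2. Output: "BOBBDYBDYBBBDYBD"

Answer: BOBBDYBDYBBBDYBD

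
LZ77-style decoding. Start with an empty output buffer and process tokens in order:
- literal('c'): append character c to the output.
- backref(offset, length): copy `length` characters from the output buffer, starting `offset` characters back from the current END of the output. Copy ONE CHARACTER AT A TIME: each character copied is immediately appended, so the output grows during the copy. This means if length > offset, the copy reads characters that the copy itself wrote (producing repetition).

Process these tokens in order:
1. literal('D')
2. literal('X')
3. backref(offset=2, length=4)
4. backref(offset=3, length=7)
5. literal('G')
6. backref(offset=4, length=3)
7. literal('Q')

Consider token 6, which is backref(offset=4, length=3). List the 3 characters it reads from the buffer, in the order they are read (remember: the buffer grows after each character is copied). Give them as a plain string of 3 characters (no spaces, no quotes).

Token 1: literal('D'). Output: "D"
Token 2: literal('X'). Output: "DX"
Token 3: backref(off=2, len=4) (overlapping!). Copied 'DXDX' from pos 0. Output: "DXDXDX"
Token 4: backref(off=3, len=7) (overlapping!). Copied 'XDXXDXX' from pos 3. Output: "DXDXDXXDXXDXX"
Token 5: literal('G'). Output: "DXDXDXXDXXDXXG"
Token 6: backref(off=4, len=3). Buffer before: "DXDXDXXDXXDXXG" (len 14)
  byte 1: read out[10]='D', append. Buffer now: "DXDXDXXDXXDXXGD"
  byte 2: read out[11]='X', append. Buffer now: "DXDXDXXDXXDXXGDX"
  byte 3: read out[12]='X', append. Buffer now: "DXDXDXXDXXDXXGDXX"

Answer: DXX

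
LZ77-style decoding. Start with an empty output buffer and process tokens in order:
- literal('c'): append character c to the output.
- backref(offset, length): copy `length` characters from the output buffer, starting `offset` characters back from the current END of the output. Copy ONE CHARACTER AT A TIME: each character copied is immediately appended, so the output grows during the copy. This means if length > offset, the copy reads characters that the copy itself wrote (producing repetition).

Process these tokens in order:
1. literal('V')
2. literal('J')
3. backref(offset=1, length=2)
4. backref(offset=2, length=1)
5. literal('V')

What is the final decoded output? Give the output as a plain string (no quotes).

Token 1: literal('V'). Output: "V"
Token 2: literal('J'). Output: "VJ"
Token 3: backref(off=1, len=2) (overlapping!). Copied 'JJ' from pos 1. Output: "VJJJ"
Token 4: backref(off=2, len=1). Copied 'J' from pos 2. Output: "VJJJJ"
Token 5: literal('V'). Output: "VJJJJV"

Answer: VJJJJV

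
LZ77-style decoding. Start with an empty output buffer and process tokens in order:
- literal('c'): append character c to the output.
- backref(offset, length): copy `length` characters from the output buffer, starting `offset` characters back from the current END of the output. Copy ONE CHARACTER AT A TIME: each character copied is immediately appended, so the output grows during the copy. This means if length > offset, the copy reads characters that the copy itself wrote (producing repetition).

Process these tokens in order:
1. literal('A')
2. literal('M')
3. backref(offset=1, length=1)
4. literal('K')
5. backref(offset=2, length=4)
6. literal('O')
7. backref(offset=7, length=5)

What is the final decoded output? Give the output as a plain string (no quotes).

Answer: AMMKMKMKOMKMKM

Derivation:
Token 1: literal('A'). Output: "A"
Token 2: literal('M'). Output: "AM"
Token 3: backref(off=1, len=1). Copied 'M' from pos 1. Output: "AMM"
Token 4: literal('K'). Output: "AMMK"
Token 5: backref(off=2, len=4) (overlapping!). Copied 'MKMK' from pos 2. Output: "AMMKMKMK"
Token 6: literal('O'). Output: "AMMKMKMKO"
Token 7: backref(off=7, len=5). Copied 'MKMKM' from pos 2. Output: "AMMKMKMKOMKMKM"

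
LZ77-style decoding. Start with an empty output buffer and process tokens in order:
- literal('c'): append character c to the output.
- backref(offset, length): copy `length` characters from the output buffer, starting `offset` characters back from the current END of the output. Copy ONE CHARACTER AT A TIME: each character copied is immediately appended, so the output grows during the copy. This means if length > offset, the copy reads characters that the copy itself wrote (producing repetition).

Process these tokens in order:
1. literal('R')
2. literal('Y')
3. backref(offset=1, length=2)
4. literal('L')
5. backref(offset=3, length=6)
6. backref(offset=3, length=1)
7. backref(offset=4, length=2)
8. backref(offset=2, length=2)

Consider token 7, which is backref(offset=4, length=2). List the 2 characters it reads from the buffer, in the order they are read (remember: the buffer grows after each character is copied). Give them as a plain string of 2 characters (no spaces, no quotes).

Answer: YY

Derivation:
Token 1: literal('R'). Output: "R"
Token 2: literal('Y'). Output: "RY"
Token 3: backref(off=1, len=2) (overlapping!). Copied 'YY' from pos 1. Output: "RYYY"
Token 4: literal('L'). Output: "RYYYL"
Token 5: backref(off=3, len=6) (overlapping!). Copied 'YYLYYL' from pos 2. Output: "RYYYLYYLYYL"
Token 6: backref(off=3, len=1). Copied 'Y' from pos 8. Output: "RYYYLYYLYYLY"
Token 7: backref(off=4, len=2). Buffer before: "RYYYLYYLYYLY" (len 12)
  byte 1: read out[8]='Y', append. Buffer now: "RYYYLYYLYYLYY"
  byte 2: read out[9]='Y', append. Buffer now: "RYYYLYYLYYLYYY"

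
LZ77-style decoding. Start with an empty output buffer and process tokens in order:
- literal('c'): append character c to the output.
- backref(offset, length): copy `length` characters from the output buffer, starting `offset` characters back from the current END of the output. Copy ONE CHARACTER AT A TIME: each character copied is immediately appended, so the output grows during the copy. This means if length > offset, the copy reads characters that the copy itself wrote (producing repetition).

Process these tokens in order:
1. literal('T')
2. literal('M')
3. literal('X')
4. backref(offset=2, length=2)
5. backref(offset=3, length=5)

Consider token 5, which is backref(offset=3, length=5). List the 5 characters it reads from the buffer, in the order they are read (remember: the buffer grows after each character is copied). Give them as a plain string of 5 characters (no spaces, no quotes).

Token 1: literal('T'). Output: "T"
Token 2: literal('M'). Output: "TM"
Token 3: literal('X'). Output: "TMX"
Token 4: backref(off=2, len=2). Copied 'MX' from pos 1. Output: "TMXMX"
Token 5: backref(off=3, len=5). Buffer before: "TMXMX" (len 5)
  byte 1: read out[2]='X', append. Buffer now: "TMXMXX"
  byte 2: read out[3]='M', append. Buffer now: "TMXMXXM"
  byte 3: read out[4]='X', append. Buffer now: "TMXMXXMX"
  byte 4: read out[5]='X', append. Buffer now: "TMXMXXMXX"
  byte 5: read out[6]='M', append. Buffer now: "TMXMXXMXXM"

Answer: XMXXM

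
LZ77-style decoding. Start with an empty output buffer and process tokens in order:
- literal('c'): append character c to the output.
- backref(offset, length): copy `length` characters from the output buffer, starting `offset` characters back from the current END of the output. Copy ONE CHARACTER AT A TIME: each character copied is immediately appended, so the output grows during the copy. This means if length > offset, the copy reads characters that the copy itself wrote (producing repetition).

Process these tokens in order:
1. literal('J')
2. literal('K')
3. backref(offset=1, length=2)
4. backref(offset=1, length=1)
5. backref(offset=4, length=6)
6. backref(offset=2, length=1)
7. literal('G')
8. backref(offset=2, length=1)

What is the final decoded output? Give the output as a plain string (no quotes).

Token 1: literal('J'). Output: "J"
Token 2: literal('K'). Output: "JK"
Token 3: backref(off=1, len=2) (overlapping!). Copied 'KK' from pos 1. Output: "JKKK"
Token 4: backref(off=1, len=1). Copied 'K' from pos 3. Output: "JKKKK"
Token 5: backref(off=4, len=6) (overlapping!). Copied 'KKKKKK' from pos 1. Output: "JKKKKKKKKKK"
Token 6: backref(off=2, len=1). Copied 'K' from pos 9. Output: "JKKKKKKKKKKK"
Token 7: literal('G'). Output: "JKKKKKKKKKKKG"
Token 8: backref(off=2, len=1). Copied 'K' from pos 11. Output: "JKKKKKKKKKKKGK"

Answer: JKKKKKKKKKKKGK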